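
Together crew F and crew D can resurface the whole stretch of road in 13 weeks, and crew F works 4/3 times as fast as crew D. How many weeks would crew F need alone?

91/4 weeks

Let crew D's rate be r; then crew F's rate is (4/3)r, so together (4/3 + 1)r = (7/3)r = 1/13.
Thus r = 3/91 per week.
Crew D alone: 91/3 weeks; crew F alone: 91/4 weeks.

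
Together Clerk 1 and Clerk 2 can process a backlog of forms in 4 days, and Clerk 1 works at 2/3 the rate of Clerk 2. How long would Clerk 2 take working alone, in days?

20/3 days

Let Clerk 2's rate be r; then Clerk 1's rate is (2/3)r, so together (2/3 + 1)r = (5/3)r = 1/4.
Thus r = 3/20 per day.
Clerk 2 alone: 20/3 days; Clerk 1 alone: 10 days.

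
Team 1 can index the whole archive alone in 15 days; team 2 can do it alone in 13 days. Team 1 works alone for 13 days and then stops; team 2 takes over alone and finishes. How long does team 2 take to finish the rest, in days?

In 13 days team 1 does 13/15 of the job, leaving 2/15.
Team 2 works at 1/13 per day, so finishing takes 2/15 ÷ 1/13 = 26/15 days.

26/15 days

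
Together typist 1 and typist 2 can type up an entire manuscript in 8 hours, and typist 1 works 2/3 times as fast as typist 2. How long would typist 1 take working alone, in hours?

Let typist 2's rate be r; then typist 1's rate is (2/3)r, so together (2/3 + 1)r = (5/3)r = 1/8.
Thus r = 3/40 per hour.
Typist 2 alone: 40/3 hours; typist 1 alone: 20 hours.

20 hours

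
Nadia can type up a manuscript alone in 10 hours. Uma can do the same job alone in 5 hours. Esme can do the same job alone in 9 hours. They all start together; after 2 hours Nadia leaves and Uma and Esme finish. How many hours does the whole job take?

In the first 2 hours the combined rate is 37/90, so 37/45 of the job is done, leaving 8/45.
After Nadia leaves the rate is 14/45 per hour; the remaining 8/45 takes 4/7 hours.
Total = 2 + 4/7 = 18/7 hours.

18/7 hours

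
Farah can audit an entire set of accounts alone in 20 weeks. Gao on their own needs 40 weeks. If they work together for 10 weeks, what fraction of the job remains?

1/4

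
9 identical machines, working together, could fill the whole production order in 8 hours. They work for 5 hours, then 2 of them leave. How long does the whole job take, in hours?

One machine does 1/72 of the job per hour.
After 5 hours with 9 machines, 5/8 is done (3/8 left).
With 7 machines the rate is 7/72, so the rest takes 3/8 ÷ 7/72 = 27/7 hours.
Total = 5 + 27/7 = 62/7 hours.

62/7 hours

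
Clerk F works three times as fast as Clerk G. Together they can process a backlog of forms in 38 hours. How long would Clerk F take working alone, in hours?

Let Clerk G's rate be r; then Clerk F's rate is 3r, so together (3 + 1)r = 4r = 1/38.
Thus r = 1/152 per hour.
Clerk G alone: 152 hours; Clerk F alone: 152/3 hours.

152/3 hours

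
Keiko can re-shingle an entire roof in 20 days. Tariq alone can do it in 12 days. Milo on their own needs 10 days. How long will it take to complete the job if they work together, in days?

30/7 days

Combined rate: 1/20 + 1/12 + 1/10 = (3 + 5 + 6)/60 = 14/60 = 7/30 per day.
Time = 1 ÷ (7/30) = 30/7 days.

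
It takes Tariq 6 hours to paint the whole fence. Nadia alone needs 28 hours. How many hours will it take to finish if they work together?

84/17 hours

Combined rate: 1/6 + 1/28 = (14 + 3)/84 = 17/84 per hour.
Time = 1 ÷ (17/84) = 84/17 hours.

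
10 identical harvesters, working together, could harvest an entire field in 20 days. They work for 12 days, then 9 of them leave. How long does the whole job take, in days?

One harvester does 1/200 of the job per day.
After 12 days with 10 harvesters, 3/5 is done (2/5 left).
With 1 harvester the rate is 1/200, so the rest takes 2/5 ÷ 1/200 = 80 days.
Total = 12 + 80 = 92 days.

92 days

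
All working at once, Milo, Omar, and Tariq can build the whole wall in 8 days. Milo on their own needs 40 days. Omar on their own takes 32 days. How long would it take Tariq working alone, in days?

160/11 days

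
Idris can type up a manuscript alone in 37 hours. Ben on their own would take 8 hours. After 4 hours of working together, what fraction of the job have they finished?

Combined rate: 1/37 + 1/8 = (8 + 37)/296 = 45/296 per hour.
In 4 hours they complete 4·45/296 = 45/74 of the job.

45/74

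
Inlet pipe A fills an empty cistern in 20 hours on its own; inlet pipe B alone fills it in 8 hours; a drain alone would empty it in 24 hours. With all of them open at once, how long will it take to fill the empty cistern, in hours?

15/2 hours

Net rate = 1/20 + 1/8 − 1/24 = (6 + 15 − 5)/120 = 16/120 = 2/15 per hour.
Filling time = 1 ÷ (2/15) = 15/2 hours.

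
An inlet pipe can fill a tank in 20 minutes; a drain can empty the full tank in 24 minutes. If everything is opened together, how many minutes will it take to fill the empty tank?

120 minutes

Net rate = 1/20 − 1/24 = (6 − 5)/120 = 1/120 per minute.
Filling time = 1 ÷ (1/120) = 120 minutes.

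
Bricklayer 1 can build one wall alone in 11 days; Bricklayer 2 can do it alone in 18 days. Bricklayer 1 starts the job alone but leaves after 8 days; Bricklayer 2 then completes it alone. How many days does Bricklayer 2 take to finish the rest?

In 8 days Bricklayer 1 does 8/11 of the job, leaving 3/11.
Bricklayer 2 works at 1/18 per day, so finishing takes 3/11 ÷ 1/18 = 54/11 days.

54/11 days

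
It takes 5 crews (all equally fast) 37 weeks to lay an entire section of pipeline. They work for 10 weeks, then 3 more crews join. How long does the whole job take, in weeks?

One crew does 1/185 of the job per week.
After 10 weeks with 5 crews, 10/37 is done (27/37 left).
With 8 crews the rate is 8/185, so the rest takes 27/37 ÷ 8/185 = 135/8 weeks.
Total = 10 + 135/8 = 215/8 weeks.

215/8 weeks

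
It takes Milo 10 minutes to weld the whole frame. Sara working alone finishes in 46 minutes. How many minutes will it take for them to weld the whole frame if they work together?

Combined rate: 1/10 + 1/46 = (23 + 5)/230 = 28/230 = 14/115 per minute.
Time = 1 ÷ (14/115) = 115/14 minutes.

115/14 minutes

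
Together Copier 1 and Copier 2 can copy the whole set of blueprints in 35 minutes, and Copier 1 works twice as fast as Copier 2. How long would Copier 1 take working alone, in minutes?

105/2 minutes

Let Copier 2's rate be r; then Copier 1's rate is 2r, so together (2 + 1)r = 3r = 1/35.
Thus r = 1/105 per minute.
Copier 2 alone: 105 minutes; Copier 1 alone: 105/2 minutes.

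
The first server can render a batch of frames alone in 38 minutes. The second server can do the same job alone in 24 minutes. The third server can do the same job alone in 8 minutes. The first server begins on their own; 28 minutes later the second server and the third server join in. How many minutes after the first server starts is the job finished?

323/11 minutes

In the first 28 minutes the first server alone does 28/38 = 14/19 of the job, leaving 5/19.
Once everyone is working, combined rate: 1/38 + 1/24 + 1/8 = (12 + 19 + 57)/456 = 88/456 = 11/57 per minute.
Remaining 5/19 at 11/57 per minute takes 15/11 minutes.
Total from the start = 28 + 15/11 = 323/11 minutes.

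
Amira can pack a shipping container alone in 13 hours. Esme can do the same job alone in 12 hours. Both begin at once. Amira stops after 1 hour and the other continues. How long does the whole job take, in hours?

144/13 hours

In the first 1 hour the combined rate is 25/156, so 25/156 of the job is done, leaving 131/156.
After Amira leaves the rate is 1/12 per hour; the remaining 131/156 takes 131/13 hours.
Total = 1 + 131/13 = 144/13 hours.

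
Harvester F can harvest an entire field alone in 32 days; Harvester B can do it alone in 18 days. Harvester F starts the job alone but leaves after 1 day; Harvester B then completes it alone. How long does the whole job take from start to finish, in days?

295/16 days

In 1 day Harvester F does 1/32 of the job, leaving 31/32.
Harvester B works at 1/18 per day, so finishing takes 31/32 ÷ 1/18 = 279/16 days.
Total time = 1 + 279/16 = 295/16 days.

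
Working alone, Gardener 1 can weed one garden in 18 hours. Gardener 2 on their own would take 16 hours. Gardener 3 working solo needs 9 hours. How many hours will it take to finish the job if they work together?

48/11 hours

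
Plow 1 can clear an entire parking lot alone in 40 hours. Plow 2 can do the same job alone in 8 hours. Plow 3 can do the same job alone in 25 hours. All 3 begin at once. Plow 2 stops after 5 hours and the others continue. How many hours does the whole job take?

75/13 hours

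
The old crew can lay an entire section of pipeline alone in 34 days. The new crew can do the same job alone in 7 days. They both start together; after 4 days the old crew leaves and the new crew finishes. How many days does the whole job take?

105/17 days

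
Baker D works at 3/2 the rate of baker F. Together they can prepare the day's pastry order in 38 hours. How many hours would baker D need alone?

190/3 hours

Let baker F's rate be r; then baker D's rate is (3/2)r, so together (3/2 + 1)r = (5/2)r = 1/38.
Thus r = 1/95 per hour.
Baker F alone: 95 hours; baker D alone: 190/3 hours.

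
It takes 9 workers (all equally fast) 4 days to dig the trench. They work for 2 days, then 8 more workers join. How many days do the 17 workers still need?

18/17 days

One worker does 1/36 of the job per day.
After 2 days with 9 workers, 1/2 is done (1/2 left).
With 17 workers the rate is 17/36, so the rest takes 1/2 ÷ 17/36 = 18/17 days.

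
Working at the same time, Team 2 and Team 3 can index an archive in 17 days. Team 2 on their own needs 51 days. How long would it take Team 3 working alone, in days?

Combined rate is 1/17 per day.
Known contribution: 1/51 per day.
So Team 3's rate is 1/17 − 1/51 = 2/51, meaning 51/2 days alone.

51/2 days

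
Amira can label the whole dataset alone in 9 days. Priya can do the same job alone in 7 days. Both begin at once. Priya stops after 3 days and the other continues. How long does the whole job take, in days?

In the first 3 days the combined rate is 16/63, so 16/21 of the job is done, leaving 5/21.
After Priya leaves the rate is 1/9 per day; the remaining 5/21 takes 15/7 days.
Total = 3 + 15/7 = 36/7 days.

36/7 days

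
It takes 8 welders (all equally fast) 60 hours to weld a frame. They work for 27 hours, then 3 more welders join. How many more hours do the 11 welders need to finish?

One welder does 1/480 of the job per hour.
After 27 hours with 8 welders, 9/20 is done (11/20 left).
With 11 welders the rate is 11/480, so the rest takes 11/20 ÷ 11/480 = 24 hours.

24 hours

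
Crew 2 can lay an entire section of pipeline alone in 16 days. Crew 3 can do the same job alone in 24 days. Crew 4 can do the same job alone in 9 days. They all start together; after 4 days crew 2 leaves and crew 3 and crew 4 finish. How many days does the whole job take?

54/11 days

In the first 4 days the combined rate is 31/144, so 31/36 of the job is done, leaving 5/36.
After crew 2 leaves the rate is 11/72 per day; the remaining 5/36 takes 10/11 days.
Total = 4 + 10/11 = 54/11 days.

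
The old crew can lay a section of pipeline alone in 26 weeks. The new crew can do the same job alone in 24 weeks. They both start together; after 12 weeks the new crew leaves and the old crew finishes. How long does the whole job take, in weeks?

In the first 12 weeks the combined rate is 25/312, so 25/26 of the job is done, leaving 1/26.
After the new crew leaves the rate is 1/26 per week; the remaining 1/26 takes 1 week.
Total = 12 + 1 = 13 weeks.

13 weeks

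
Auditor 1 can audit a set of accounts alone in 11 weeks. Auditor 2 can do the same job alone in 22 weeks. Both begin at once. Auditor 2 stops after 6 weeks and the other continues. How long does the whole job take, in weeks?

In the first 6 weeks the combined rate is 3/22, so 9/11 of the job is done, leaving 2/11.
After Auditor 2 leaves the rate is 1/11 per week; the remaining 2/11 takes 2 weeks.
Total = 6 + 2 = 8 weeks.

8 weeks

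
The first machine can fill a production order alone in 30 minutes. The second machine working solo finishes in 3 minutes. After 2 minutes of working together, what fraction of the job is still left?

4/15

Combined rate: 1/30 + 1/3 = (1 + 10)/30 = 11/30 per minute.
In 2 minutes they complete 2·11/30 = 11/15 of the job.
So 4/15 remains.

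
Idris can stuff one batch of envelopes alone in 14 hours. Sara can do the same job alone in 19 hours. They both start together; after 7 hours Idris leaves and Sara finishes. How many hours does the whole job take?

19/2 hours

In the first 7 hours the combined rate is 33/266, so 33/38 of the job is done, leaving 5/38.
After Idris leaves the rate is 1/19 per hour; the remaining 5/38 takes 5/2 hours.
Total = 7 + 5/2 = 19/2 hours.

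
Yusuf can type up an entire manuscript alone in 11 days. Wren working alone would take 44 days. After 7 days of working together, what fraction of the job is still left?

Combined rate: 1/11 + 1/44 = (4 + 1)/44 = 5/44 per day.
In 7 days they complete 7·5/44 = 35/44 of the job.
So 9/44 remains.

9/44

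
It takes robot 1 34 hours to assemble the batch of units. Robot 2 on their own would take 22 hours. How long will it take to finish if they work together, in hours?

187/14 hours

With two workers the combined time is the product over the sum: 34·22/(34+22) = 748/56 = 187/14 hours.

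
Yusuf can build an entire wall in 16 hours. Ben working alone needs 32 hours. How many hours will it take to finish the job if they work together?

Combined rate: 1/16 + 1/32 = (2 + 1)/32 = 3/32 per hour.
Time = 1 ÷ (3/32) = 32/3 hours.

32/3 hours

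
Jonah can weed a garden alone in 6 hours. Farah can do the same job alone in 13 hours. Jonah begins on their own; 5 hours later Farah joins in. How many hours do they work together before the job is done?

13/19 hours

In the first 5 hours Jonah alone does 5/6 of the job, leaving 1/6.
Once everyone is working, combined rate: 1/6 + 1/13 = (13 + 6)/78 = 19/78 per hour.
Remaining 1/6 at 19/78 per hour takes 13/19 hours.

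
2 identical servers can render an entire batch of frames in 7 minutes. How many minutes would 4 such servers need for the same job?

7/2 minutes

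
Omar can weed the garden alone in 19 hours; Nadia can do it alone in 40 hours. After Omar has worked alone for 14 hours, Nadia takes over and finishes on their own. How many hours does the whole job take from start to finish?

466/19 hours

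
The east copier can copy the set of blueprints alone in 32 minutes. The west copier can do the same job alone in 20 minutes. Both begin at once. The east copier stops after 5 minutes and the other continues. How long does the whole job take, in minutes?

135/8 minutes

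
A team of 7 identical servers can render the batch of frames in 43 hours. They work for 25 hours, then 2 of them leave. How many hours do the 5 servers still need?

126/5 hours

One server does 1/301 of the job per hour.
After 25 hours with 7 servers, 25/43 is done (18/43 left).
With 5 servers the rate is 5/301, so the rest takes 18/43 ÷ 5/301 = 126/5 hours.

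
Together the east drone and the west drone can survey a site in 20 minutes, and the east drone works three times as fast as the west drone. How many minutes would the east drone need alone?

80/3 minutes

Let the west drone's rate be r; then the east drone's rate is 3r, so together (3 + 1)r = 4r = 1/20.
Thus r = 1/80 per minute.
The west drone alone: 80 minutes; the east drone alone: 80/3 minutes.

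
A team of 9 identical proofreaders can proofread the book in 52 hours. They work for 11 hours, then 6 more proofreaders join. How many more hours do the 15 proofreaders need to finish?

One proofreader does 1/468 of the job per hour.
After 11 hours with 9 proofreaders, 11/52 is done (41/52 left).
With 15 proofreaders the rate is 15/468 = 5/156, so the rest takes 41/52 ÷ 5/156 = 123/5 hours.

123/5 hours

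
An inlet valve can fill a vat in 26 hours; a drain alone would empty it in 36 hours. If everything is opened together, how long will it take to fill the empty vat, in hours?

Net rate = 1/26 − 1/36 = (18 − 13)/468 = 5/468 per hour.
Filling time = 1 ÷ (5/468) = 468/5 hours.

468/5 hours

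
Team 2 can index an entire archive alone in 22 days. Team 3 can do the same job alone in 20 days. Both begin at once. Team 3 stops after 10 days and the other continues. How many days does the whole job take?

11 days

In the first 10 days the combined rate is 21/220, so 21/22 of the job is done, leaving 1/22.
After Team 3 leaves the rate is 1/22 per day; the remaining 1/22 takes 1 day.
Total = 10 + 1 = 11 days.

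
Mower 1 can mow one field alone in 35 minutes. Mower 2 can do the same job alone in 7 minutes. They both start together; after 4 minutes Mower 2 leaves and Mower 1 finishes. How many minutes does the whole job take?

15 minutes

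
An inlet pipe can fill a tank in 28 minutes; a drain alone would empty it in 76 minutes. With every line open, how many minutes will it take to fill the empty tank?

Net rate = 1/28 − 1/76 = (19 − 7)/532 = 12/532 = 3/133 per minute.
Filling time = 1 ÷ (3/133) = 133/3 minutes.

133/3 minutes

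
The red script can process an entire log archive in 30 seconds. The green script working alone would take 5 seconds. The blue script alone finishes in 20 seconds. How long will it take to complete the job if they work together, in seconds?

60/17 seconds

Combined rate: 1/30 + 1/5 + 1/20 = (2 + 12 + 3)/60 = 17/60 per second.
Time = 1 ÷ (17/60) = 60/17 seconds.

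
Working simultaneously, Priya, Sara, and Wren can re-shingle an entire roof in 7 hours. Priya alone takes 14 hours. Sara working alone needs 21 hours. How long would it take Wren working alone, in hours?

Combined rate is 1/7 per hour.
Known contribution: 1/14 + 1/21 = (3 + 2)/42 = 5/42 per hour.
So Wren's rate is 1/7 − 5/42 = 1/42, meaning 42 hours alone.

42 hours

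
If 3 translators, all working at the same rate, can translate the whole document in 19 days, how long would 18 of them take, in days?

19/6 days

Total work is 3·19 = 57 translator-days.
With 18 translators: 57/18 = 19/6 days.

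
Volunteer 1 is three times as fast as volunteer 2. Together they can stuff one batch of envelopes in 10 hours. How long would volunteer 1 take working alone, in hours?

Let volunteer 2's rate be r; then volunteer 1's rate is 3r, so together (3 + 1)r = 4r = 1/10.
Thus r = 1/40 per hour.
Volunteer 2 alone: 40 hours; volunteer 1 alone: 40/3 hours.

40/3 hours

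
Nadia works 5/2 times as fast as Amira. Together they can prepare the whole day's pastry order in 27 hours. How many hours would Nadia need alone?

Let Amira's rate be r; then Nadia's rate is (5/2)r, so together (5/2 + 1)r = (7/2)r = 1/27.
Thus r = 2/189 per hour.
Amira alone: 189/2 hours; Nadia alone: 189/5 hours.

189/5 hours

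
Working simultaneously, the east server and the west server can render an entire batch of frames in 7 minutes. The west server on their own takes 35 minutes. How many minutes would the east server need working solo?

35/4 minutes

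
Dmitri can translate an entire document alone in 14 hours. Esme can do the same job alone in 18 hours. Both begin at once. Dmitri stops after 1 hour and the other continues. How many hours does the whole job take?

In the first 1 hour the combined rate is 8/63, so 8/63 of the job is done, leaving 55/63.
After Dmitri leaves the rate is 1/18 per hour; the remaining 55/63 takes 110/7 hours.
Total = 1 + 110/7 = 117/7 hours.

117/7 hours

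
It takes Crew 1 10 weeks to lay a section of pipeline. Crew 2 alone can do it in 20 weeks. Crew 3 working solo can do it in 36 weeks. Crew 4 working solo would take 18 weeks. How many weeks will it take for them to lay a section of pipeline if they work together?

Combined rate: 1/10 + 1/20 + 1/36 + 1/18 = (18 + 9 + 5 + 10)/180 = 42/180 = 7/30 per week.
Time = 1 ÷ (7/30) = 30/7 weeks.

30/7 weeks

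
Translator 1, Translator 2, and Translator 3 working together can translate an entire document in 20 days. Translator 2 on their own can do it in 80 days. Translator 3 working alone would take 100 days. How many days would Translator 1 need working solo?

400/11 days

Combined rate is 1/20 per day.
Known contribution: 1/80 + 1/100 = (5 + 4)/400 = 9/400 per day.
So Translator 1's rate is 1/20 − 9/400 = 11/400, meaning 400/11 days alone.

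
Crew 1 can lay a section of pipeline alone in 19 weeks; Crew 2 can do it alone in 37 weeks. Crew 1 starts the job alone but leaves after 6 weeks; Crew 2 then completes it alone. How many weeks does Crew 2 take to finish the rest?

In 6 weeks Crew 1 does 6/19 of the job, leaving 13/19.
Crew 2 works at 1/37 per week, so finishing takes 13/19 ÷ 1/37 = 481/19 weeks.

481/19 weeks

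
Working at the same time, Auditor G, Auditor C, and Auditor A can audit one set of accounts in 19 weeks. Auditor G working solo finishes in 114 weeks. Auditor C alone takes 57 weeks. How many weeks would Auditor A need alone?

Combined rate is 1/19 per week.
Known contribution: 1/114 + 1/57 = (1 + 2)/114 = 3/114 = 1/38 per week.
So Auditor A's rate is 1/19 − 1/38 = 1/38, meaning 38 weeks alone.

38 weeks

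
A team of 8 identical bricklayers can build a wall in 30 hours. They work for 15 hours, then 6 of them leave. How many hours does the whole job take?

75 hours

One bricklayer does 1/240 of the job per hour.
After 15 hours with 8 bricklayers, 1/2 is done (1/2 left).
With 2 bricklayers the rate is 2/240 = 1/120, so the rest takes 1/2 ÷ 1/120 = 60 hours.
Total = 15 + 60 = 75 hours.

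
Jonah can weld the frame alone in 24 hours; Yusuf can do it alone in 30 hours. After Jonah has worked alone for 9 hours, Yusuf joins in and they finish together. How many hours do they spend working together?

25/3 hours

In 9 hours Jonah does 9/24 = 3/8 of the job, leaving 5/8.
Jonah and Yusuf together work at 3/40 per hour, so finishing takes 5/8 ÷ 3/40 = 25/3 hours.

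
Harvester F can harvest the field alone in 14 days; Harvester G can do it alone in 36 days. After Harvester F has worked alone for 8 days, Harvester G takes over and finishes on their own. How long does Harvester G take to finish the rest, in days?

In 8 days Harvester F does 8/14 = 4/7 of the job, leaving 3/7.
Harvester G works at 1/36 per day, so finishing takes 3/7 ÷ 1/36 = 108/7 days.

108/7 days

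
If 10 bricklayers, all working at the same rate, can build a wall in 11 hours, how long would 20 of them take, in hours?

11/2 hours

Total work is 10·11 = 110 bricklayer-hours.
With 20 bricklayers: 110/20 = 11/2 hours.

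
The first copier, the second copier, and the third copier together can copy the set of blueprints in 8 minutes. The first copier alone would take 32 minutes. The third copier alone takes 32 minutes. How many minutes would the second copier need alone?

16 minutes

Combined rate is 1/8 per minute.
Known contribution: 1/32 + 1/32 = (1 + 1)/32 = 2/32 = 1/16 per minute.
So the second copier's rate is 1/8 − 1/16 = 1/16, meaning 16 minutes alone.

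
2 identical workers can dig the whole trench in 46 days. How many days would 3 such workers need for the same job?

92/3 days

Total work is 2·46 = 92 worker-days.
With 3 workers: 92/3 days.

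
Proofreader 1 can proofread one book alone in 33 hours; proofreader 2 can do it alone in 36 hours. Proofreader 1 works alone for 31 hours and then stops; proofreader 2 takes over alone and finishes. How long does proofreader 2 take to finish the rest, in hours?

24/11 hours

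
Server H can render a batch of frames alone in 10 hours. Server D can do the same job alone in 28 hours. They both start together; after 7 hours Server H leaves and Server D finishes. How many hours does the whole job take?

In the first 7 hours the combined rate is 19/140, so 19/20 of the job is done, leaving 1/20.
After Server H leaves the rate is 1/28 per hour; the remaining 1/20 takes 7/5 hours.
Total = 7 + 7/5 = 42/5 hours.

42/5 hours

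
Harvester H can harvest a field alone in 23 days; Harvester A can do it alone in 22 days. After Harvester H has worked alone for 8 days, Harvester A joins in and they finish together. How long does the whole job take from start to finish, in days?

In 8 days Harvester H does 8/23 of the job, leaving 15/23.
Harvester H and Harvester A together work at 45/506 per day, so finishing takes 15/23 ÷ 45/506 = 22/3 days.
Total time = 8 + 22/3 = 46/3 days.

46/3 days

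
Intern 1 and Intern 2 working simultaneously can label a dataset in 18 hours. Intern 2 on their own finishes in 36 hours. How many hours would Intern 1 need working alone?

Combined rate is 1/18 per hour.
Known contribution: 1/36 per hour.
So Intern 1's rate is 1/18 − 1/36 = 1/36, meaning 36 hours alone.

36 hours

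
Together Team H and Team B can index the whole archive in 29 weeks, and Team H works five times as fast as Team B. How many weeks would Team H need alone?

174/5 weeks

Let Team B's rate be r; then Team H's rate is 5r, so together (5 + 1)r = 6r = 1/29.
Thus r = 1/174 per week.
Team B alone: 174 weeks; Team H alone: 174/5 weeks.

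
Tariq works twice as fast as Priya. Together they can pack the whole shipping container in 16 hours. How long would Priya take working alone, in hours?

48 hours

Let Priya's rate be r; then Tariq's rate is 2r, so together (2 + 1)r = 3r = 1/16.
Thus r = 1/48 per hour.
Priya alone: 48 hours; Tariq alone: 24 hours.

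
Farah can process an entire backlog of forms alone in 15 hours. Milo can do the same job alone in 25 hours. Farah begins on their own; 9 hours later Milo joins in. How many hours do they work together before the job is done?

15/4 hours

In the first 9 hours Farah alone does 9/15 = 3/5 of the job, leaving 2/5.
Once everyone is working, combined rate: 1/15 + 1/25 = (5 + 3)/75 = 8/75 per hour.
Remaining 2/5 at 8/75 per hour takes 15/4 hours.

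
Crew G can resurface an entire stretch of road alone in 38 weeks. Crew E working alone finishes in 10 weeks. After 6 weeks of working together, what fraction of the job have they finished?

72/95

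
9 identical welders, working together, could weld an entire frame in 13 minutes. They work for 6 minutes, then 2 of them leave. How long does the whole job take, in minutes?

15 minutes

One welder does 1/117 of the job per minute.
After 6 minutes with 9 welders, 6/13 is done (7/13 left).
With 7 welders the rate is 7/117, so the rest takes 7/13 ÷ 7/117 = 9 minutes.
Total = 6 + 9 = 15 minutes.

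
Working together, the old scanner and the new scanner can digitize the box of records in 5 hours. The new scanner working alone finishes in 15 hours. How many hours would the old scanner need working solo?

15/2 hours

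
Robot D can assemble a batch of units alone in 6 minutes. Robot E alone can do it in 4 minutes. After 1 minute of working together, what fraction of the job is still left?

Combined rate: 1/6 + 1/4 = (2 + 3)/12 = 5/12 per minute.
In 1 minute they complete 1·5/12 = 5/12 of the job.
So 7/12 remains.

7/12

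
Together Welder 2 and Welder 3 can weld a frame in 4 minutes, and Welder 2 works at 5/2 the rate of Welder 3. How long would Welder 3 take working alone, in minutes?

14 minutes

Let Welder 3's rate be r; then Welder 2's rate is (5/2)r, so together (5/2 + 1)r = (7/2)r = 1/4.
Thus r = 1/14 per minute.
Welder 3 alone: 14 minutes; Welder 2 alone: 28/5 minutes.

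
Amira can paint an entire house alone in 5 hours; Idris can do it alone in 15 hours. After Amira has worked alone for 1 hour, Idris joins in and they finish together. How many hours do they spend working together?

3 hours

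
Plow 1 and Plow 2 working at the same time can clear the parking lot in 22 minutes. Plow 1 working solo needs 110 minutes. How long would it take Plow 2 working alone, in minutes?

55/2 minutes

Combined rate is 1/22 per minute.
Known contribution: 1/110 per minute.
So Plow 2's rate is 1/22 − 1/110 = 2/55, meaning 55/2 minutes alone.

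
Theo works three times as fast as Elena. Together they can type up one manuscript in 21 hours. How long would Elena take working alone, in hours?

84 hours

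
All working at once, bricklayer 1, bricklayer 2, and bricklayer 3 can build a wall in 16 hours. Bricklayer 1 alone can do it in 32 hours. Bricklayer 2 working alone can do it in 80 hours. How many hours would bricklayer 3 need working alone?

160/3 hours

Combined rate is 1/16 per hour.
Known contribution: 1/32 + 1/80 = (5 + 2)/160 = 7/160 per hour.
So bricklayer 3's rate is 1/16 − 7/160 = 3/160, meaning 160/3 hours alone.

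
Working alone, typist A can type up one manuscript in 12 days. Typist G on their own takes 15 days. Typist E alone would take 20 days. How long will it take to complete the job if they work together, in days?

5 days

Combined rate: 1/12 + 1/15 + 1/20 = (5 + 4 + 3)/60 = 12/60 = 1/5 per day.
Time = 1 ÷ (1/5) = 5 days.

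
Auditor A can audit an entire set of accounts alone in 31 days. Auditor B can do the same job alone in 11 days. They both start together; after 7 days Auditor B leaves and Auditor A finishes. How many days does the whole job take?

124/11 days

In the first 7 days the combined rate is 42/341, so 294/341 of the job is done, leaving 47/341.
After Auditor B leaves the rate is 1/31 per day; the remaining 47/341 takes 47/11 days.
Total = 7 + 47/11 = 124/11 days.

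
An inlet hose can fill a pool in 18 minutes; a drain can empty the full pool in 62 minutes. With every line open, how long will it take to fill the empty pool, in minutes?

Net rate = 1/18 − 1/62 = (31 − 9)/558 = 22/558 = 11/279 per minute.
Filling time = 1 ÷ (11/279) = 279/11 minutes.

279/11 minutes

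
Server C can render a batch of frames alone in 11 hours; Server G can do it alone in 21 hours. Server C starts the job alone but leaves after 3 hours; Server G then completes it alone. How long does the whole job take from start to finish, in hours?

201/11 hours

In 3 hours Server C does 3/11 of the job, leaving 8/11.
Server G works at 1/21 per hour, so finishing takes 8/11 ÷ 1/21 = 168/11 hours.
Total time = 3 + 168/11 = 201/11 hours.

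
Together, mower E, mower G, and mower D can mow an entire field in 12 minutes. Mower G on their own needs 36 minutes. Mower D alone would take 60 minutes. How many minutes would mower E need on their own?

180/7 minutes

Combined rate is 1/12 per minute.
Known contribution: 1/36 + 1/60 = (5 + 3)/180 = 8/180 = 2/45 per minute.
So mower E's rate is 1/12 − 2/45 = 7/180, meaning 180/7 minutes alone.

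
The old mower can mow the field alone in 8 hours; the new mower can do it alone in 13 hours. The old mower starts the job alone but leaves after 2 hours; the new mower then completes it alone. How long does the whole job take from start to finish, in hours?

47/4 hours

In 2 hours the old mower does 2/8 = 1/4 of the job, leaving 3/4.
The new mower works at 1/13 per hour, so finishing takes 3/4 ÷ 1/13 = 39/4 hours.
Total time = 2 + 39/4 = 47/4 hours.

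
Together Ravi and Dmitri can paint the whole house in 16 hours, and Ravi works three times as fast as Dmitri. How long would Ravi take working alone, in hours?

64/3 hours

Let Dmitri's rate be r; then Ravi's rate is 3r, so together (3 + 1)r = 4r = 1/16.
Thus r = 1/64 per hour.
Dmitri alone: 64 hours; Ravi alone: 64/3 hours.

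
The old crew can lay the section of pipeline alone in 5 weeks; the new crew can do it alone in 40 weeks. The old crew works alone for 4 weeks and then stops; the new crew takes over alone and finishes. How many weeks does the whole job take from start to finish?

In 4 weeks the old crew does 4/5 of the job, leaving 1/5.
The new crew works at 1/40 per week, so finishing takes 1/5 ÷ 1/40 = 8 weeks.
Total time = 4 + 8 = 12 weeks.

12 weeks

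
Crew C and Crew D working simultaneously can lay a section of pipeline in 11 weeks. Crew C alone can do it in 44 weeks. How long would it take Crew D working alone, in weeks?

Combined rate is 1/11 per week.
Known contribution: 1/44 per week.
So Crew D's rate is 1/11 − 1/44 = 3/44, meaning 44/3 weeks alone.

44/3 weeks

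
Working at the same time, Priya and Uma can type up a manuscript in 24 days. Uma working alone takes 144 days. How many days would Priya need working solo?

144/5 days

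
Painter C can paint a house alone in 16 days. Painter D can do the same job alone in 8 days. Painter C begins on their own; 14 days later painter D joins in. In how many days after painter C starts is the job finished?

In the first 14 days painter C alone does 14/16 = 7/8 of the job, leaving 1/8.
Once everyone is working, combined rate: 1/16 + 1/8 = (1 + 2)/16 = 3/16 per day.
Remaining 1/8 at 3/16 per day takes 2/3 days.
Total from the start = 14 + 2/3 = 44/3 days.

44/3 days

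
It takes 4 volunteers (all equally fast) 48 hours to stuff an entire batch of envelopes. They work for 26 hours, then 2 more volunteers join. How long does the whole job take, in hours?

One volunteer does 1/192 of the job per hour.
After 26 hours with 4 volunteers, 13/24 is done (11/24 left).
With 6 volunteers the rate is 6/192 = 1/32, so the rest takes 11/24 ÷ 1/32 = 44/3 hours.
Total = 26 + 44/3 = 122/3 hours.

122/3 hours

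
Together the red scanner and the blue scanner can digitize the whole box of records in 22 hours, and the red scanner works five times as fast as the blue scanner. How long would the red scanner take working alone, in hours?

132/5 hours

Let the blue scanner's rate be r; then the red scanner's rate is 5r, so together (5 + 1)r = 6r = 1/22.
Thus r = 1/132 per hour.
The blue scanner alone: 132 hours; the red scanner alone: 132/5 hours.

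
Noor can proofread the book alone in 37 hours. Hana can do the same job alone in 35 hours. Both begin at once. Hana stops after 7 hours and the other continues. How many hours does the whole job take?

In the first 7 hours the combined rate is 72/1295, so 72/185 of the job is done, leaving 113/185.
After Hana leaves the rate is 1/37 per hour; the remaining 113/185 takes 113/5 hours.
Total = 7 + 113/5 = 148/5 hours.

148/5 hours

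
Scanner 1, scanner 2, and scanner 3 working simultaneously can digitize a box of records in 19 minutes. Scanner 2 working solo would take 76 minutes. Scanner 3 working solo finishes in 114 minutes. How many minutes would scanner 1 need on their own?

228/7 minutes

Combined rate is 1/19 per minute.
Known contribution: 1/76 + 1/114 = (3 + 2)/228 = 5/228 per minute.
So scanner 1's rate is 1/19 − 5/228 = 7/228, meaning 228/7 minutes alone.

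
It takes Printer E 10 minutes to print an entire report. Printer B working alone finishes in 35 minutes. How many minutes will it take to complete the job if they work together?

70/9 minutes

With two workers the combined time is the product over the sum: 10·35/(10+35) = 350/45 = 70/9 minutes.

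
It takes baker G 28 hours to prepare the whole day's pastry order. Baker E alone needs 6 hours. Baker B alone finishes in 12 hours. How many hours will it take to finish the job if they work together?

Combined rate: 1/28 + 1/6 + 1/12 = (3 + 14 + 7)/84 = 24/84 = 2/7 per hour.
Time = 1 ÷ (2/7) = 7/2 hours.

7/2 hours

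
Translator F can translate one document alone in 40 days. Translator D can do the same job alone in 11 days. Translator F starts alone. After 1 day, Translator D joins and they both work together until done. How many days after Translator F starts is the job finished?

160/17 days

In the first 1 day Translator F alone does 1/40 of the job, leaving 39/40.
Once everyone is working, combined rate: 1/40 + 1/11 = (11 + 40)/440 = 51/440 per day.
Remaining 39/40 at 51/440 per day takes 143/17 days.
Total from the start = 1 + 143/17 = 160/17 days.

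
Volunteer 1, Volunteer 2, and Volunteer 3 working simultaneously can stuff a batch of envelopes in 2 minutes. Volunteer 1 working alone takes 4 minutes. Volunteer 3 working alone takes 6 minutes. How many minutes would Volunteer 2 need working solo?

Combined rate is 1/2 per minute.
Known contribution: 1/4 + 1/6 = (3 + 2)/12 = 5/12 per minute.
So Volunteer 2's rate is 1/2 − 5/12 = 1/12, meaning 12 minutes alone.

12 minutes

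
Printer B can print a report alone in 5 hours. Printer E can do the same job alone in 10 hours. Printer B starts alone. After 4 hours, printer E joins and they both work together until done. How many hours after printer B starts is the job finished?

In the first 4 hours printer B alone does 4/5 of the job, leaving 1/5.
Once everyone is working, combined rate: 1/5 + 1/10 = (2 + 1)/10 = 3/10 per hour.
Remaining 1/5 at 3/10 per hour takes 2/3 hours.
Total from the start = 4 + 2/3 = 14/3 hours.

14/3 hours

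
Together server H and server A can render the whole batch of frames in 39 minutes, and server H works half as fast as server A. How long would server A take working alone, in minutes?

117/2 minutes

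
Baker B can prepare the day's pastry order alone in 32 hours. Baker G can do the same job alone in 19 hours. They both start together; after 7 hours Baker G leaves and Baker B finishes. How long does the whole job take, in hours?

384/19 hours

In the first 7 hours the combined rate is 51/608, so 357/608 of the job is done, leaving 251/608.
After Baker G leaves the rate is 1/32 per hour; the remaining 251/608 takes 251/19 hours.
Total = 7 + 251/19 = 384/19 hours.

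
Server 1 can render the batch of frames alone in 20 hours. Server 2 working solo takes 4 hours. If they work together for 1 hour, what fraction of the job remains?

7/10

Combined rate: 1/20 + 1/4 = (1 + 5)/20 = 6/20 = 3/10 per hour.
In 1 hour they complete 1·3/10 = 3/10 of the job.
So 7/10 remains.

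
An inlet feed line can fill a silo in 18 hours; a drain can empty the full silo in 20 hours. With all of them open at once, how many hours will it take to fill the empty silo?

Net rate = 1/18 − 1/20 = (10 − 9)/180 = 1/180 per hour.
Filling time = 1 ÷ (1/180) = 180 hours.

180 hours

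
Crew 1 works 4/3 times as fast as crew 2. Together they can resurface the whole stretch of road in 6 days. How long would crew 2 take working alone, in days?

14 days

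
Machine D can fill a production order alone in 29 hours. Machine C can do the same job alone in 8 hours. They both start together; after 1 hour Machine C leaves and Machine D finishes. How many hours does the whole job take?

In the first 1 hour the combined rate is 37/232, so 37/232 of the job is done, leaving 195/232.
After Machine C leaves the rate is 1/29 per hour; the remaining 195/232 takes 195/8 hours.
Total = 1 + 195/8 = 203/8 hours.

203/8 hours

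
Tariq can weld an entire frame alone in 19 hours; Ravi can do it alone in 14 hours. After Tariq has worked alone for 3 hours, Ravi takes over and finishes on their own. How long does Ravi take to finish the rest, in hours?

224/19 hours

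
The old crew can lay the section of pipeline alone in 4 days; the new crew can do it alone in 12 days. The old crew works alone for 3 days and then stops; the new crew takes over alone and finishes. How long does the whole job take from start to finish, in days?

6 days

In 3 days the old crew does 3/4 of the job, leaving 1/4.
The new crew works at 1/12 per day, so finishing takes 1/4 ÷ 1/12 = 3 days.
Total time = 3 + 3 = 6 days.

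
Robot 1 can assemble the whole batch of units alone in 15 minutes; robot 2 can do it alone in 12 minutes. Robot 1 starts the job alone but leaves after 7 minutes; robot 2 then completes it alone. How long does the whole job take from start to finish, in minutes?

In 7 minutes robot 1 does 7/15 of the job, leaving 8/15.
Robot 2 works at 1/12 per minute, so finishing takes 8/15 ÷ 1/12 = 32/5 minutes.
Total time = 7 + 32/5 = 67/5 minutes.

67/5 minutes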